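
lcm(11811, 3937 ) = 11811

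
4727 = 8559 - 3832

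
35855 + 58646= 94501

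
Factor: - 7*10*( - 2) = 140 = 2^2*5^1*7^1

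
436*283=123388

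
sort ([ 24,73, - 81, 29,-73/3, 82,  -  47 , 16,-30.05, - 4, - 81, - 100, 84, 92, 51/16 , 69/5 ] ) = [ - 100, - 81,- 81,-47, - 30.05, - 73/3, - 4,51/16,69/5, 16, 24, 29,73, 82, 84,92 ]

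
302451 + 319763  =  622214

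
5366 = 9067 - 3701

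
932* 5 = 4660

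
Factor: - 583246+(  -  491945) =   -  3^1*13^1*19^1 * 1451^1= - 1075191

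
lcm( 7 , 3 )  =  21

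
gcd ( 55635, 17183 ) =1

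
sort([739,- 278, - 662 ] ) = [ - 662, - 278, 739]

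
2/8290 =1/4145 = 0.00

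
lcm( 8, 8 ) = 8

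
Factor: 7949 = 7949^1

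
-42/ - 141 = 14/47 =0.30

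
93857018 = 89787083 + 4069935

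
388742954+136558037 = 525300991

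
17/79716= 17/79716= 0.00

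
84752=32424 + 52328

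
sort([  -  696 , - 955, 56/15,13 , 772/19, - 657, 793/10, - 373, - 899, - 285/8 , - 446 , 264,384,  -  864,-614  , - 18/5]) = [ - 955, - 899, - 864 , - 696, - 657,  -  614, - 446, - 373 , - 285/8, - 18/5, 56/15 , 13,772/19, 793/10, 264, 384]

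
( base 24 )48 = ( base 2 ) 1101000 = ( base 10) 104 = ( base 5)404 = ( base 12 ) 88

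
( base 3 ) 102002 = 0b100101011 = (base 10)299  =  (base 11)252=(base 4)10223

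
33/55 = 3/5 = 0.60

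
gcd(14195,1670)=835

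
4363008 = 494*8832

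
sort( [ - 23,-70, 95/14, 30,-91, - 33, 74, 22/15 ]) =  [ - 91, - 70,- 33, - 23, 22/15 , 95/14,30,74]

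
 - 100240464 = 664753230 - 764993694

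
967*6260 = 6053420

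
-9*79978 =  - 719802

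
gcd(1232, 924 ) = 308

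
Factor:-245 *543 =  -  133035 = - 3^1*5^1*7^2 * 181^1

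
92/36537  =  92/36537 = 0.00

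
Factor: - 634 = -2^1 * 317^1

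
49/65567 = 49/65567 = 0.00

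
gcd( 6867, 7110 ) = 9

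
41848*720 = 30130560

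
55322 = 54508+814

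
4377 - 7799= -3422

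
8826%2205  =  6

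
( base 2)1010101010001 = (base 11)4111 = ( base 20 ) dch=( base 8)12521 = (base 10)5457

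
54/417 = 18/139 = 0.13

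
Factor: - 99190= -2^1 * 5^1*7^1*13^1*109^1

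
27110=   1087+26023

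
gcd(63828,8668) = 788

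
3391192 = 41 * 82712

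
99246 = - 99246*(-1 )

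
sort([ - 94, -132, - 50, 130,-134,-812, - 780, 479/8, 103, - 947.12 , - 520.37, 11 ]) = [-947.12, - 812, - 780,-520.37,-134, - 132, - 94, - 50,11, 479/8, 103, 130]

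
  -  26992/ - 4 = 6748/1 = 6748.00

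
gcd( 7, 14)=7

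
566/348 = 1+ 109/174  =  1.63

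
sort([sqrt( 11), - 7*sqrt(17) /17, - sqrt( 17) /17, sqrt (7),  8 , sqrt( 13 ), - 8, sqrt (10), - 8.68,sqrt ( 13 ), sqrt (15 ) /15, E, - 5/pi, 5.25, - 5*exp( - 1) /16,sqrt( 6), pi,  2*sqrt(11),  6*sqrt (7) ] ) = [-8.68, - 8  , - 7*sqrt (17) /17, - 5/pi, - sqrt( 17) /17, - 5*exp ( - 1) /16,sqrt ( 15) /15,sqrt(6 ),sqrt( 7 ), E,pi, sqrt( 10), sqrt( 11 ),sqrt( 13),sqrt (13 ), 5.25,2 * sqrt(11 ), 8, 6*sqrt( 7)] 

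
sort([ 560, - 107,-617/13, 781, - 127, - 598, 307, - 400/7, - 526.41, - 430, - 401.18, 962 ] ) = [ - 598,-526.41, - 430,  -  401.18,-127 , - 107,- 400/7,-617/13, 307 , 560,781, 962 ] 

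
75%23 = 6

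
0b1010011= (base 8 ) 123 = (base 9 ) 102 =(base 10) 83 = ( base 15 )58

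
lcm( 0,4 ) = 0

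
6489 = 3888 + 2601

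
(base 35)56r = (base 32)66q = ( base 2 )1100011011010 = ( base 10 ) 6362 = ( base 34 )5H4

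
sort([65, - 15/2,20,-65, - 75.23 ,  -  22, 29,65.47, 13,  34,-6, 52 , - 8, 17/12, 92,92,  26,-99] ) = [-99, - 75.23, - 65,-22,-8,-15/2, - 6, 17/12, 13,  20, 26  ,  29,  34, 52,65,65.47,92, 92]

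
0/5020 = 0 = 0.00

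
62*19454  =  1206148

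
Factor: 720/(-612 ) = - 20/17=- 2^2 * 5^1*17^( - 1)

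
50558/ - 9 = -5618 + 4/9=- 5617.56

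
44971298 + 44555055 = 89526353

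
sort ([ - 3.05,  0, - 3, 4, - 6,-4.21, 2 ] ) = [ - 6, - 4.21,  -  3.05,-3 , 0,  2, 4]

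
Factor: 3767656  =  2^3*470957^1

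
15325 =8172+7153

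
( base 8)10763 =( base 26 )6kj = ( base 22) 9AJ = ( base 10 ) 4595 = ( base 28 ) 5o3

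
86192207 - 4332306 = 81859901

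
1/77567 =1/77567 = 0.00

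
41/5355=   41/5355  =  0.01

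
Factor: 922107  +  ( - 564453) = 2^1*3^1*11^1*5419^1 = 357654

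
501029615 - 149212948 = 351816667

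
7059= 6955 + 104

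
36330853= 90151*403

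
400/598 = 200/299=0.67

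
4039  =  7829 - 3790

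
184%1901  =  184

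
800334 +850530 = 1650864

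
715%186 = 157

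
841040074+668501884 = 1509541958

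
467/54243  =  467/54243 = 0.01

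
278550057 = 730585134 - 452035077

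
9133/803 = 9133/803 = 11.37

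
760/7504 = 95/938 = 0.10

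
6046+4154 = 10200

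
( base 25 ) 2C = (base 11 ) 57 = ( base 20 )32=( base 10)62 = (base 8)76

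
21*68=1428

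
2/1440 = 1/720=   0.00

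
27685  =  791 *35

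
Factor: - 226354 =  - 2^1 * 113177^1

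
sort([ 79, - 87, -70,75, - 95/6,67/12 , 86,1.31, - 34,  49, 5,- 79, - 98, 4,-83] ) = [ - 98,  -  87, - 83,  -  79,  -  70,  -  34,  -  95/6, 1.31, 4,5, 67/12, 49,75,79,86 ]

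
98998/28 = 3535  +  9/14 = 3535.64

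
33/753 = 11/251= 0.04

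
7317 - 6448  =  869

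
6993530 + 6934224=13927754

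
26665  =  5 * 5333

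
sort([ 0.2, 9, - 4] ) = [ - 4, 0.2,9 ] 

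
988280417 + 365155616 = 1353436033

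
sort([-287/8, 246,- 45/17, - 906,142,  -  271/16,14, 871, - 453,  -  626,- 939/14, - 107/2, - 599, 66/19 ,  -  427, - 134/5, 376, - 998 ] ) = [ - 998,-906, - 626, - 599,-453, - 427,-939/14, - 107/2, - 287/8, - 134/5, - 271/16,  -  45/17, 66/19,14, 142 , 246,376, 871 ]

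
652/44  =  14  +  9/11 = 14.82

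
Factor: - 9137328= - 2^4 *3^1 * 19^1*43^1*233^1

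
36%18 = 0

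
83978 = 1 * 83978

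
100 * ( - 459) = - 45900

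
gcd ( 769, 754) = 1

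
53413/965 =53413/965 =55.35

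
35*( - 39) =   -  1365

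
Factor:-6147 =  - 3^2*683^1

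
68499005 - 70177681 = -1678676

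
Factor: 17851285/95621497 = 5^1*29^( - 1)*997^1 * 3581^1*3297293^( - 1) 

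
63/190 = 63/190 = 0.33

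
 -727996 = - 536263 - 191733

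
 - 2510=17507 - 20017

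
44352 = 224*198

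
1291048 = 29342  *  44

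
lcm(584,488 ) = 35624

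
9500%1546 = 224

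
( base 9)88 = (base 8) 120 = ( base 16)50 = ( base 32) 2G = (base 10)80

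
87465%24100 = 15165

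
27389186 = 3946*6941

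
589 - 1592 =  - 1003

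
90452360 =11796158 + 78656202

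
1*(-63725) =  - 63725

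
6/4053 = 2/1351= 0.00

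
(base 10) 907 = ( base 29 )128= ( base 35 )PW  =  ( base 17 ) 326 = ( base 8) 1613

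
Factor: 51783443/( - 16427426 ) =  - 2^( - 1 )*239^( -1 )*34367^ ( - 1)*51783443^1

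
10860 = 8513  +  2347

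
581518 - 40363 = 541155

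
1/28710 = 1/28710 = 0.00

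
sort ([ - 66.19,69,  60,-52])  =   [ - 66.19, - 52, 60, 69]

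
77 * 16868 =1298836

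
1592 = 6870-5278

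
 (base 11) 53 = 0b111010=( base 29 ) 20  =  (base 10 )58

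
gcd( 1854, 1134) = 18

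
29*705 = 20445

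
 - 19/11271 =- 19/11271 = - 0.00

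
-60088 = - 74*812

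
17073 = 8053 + 9020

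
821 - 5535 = -4714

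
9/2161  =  9/2161 = 0.00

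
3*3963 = 11889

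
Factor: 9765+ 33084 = 3^4*23^2=42849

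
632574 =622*1017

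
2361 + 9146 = 11507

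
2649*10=26490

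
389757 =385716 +4041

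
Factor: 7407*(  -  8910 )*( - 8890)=2^2*3^6  *  5^2*7^1*11^1*127^1*823^1 = 586707729300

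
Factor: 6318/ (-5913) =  - 78/73= - 2^1*3^1*13^1*73^( - 1)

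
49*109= 5341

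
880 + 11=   891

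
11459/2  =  11459/2 = 5729.50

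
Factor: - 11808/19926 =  - 2^4*3^( - 3 ) = -  16/27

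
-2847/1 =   -  2847 = - 2847.00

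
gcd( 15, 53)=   1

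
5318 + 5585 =10903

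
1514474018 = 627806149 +886667869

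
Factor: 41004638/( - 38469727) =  - 2^1*20502319^1*38469727^( - 1) 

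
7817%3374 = 1069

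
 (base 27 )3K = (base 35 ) 2V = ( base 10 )101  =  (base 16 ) 65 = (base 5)401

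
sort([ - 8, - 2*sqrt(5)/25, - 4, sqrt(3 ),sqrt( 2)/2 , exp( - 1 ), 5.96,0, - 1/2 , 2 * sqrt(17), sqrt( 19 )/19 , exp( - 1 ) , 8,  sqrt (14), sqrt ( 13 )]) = [-8, - 4 ,  -  1/2, - 2*sqrt( 5)/25, 0, sqrt( 19 ) /19,exp ( - 1), exp( - 1 ), sqrt( 2 ) /2, sqrt( 3),sqrt( 13),sqrt(14),5.96,8,2*sqrt( 17) ]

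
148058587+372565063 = 520623650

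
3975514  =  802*4957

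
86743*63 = 5464809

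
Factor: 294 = 2^1 * 3^1*7^2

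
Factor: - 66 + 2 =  - 2^6 = - 64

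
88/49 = 88/49 = 1.80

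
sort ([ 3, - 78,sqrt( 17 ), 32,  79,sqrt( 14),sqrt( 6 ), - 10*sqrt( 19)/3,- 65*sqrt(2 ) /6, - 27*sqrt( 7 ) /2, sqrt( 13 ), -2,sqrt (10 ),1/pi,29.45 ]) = [ - 78, - 27*sqrt( 7) /2, - 65*sqrt( 2) /6, - 10*sqrt( 19 )/3,-2,  1/pi,sqrt( 6 ),3,  sqrt(10), sqrt( 13),sqrt (14),sqrt (17 ),29.45,  32,79]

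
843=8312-7469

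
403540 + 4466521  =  4870061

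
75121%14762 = 1311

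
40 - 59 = - 19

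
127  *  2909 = 369443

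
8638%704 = 190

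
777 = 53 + 724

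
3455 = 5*691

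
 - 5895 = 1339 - 7234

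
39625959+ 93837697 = 133463656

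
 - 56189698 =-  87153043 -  - 30963345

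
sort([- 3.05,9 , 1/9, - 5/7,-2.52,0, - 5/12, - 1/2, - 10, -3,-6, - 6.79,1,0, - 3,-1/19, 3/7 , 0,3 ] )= [ - 10,- 6.79, - 6, - 3.05, - 3, - 3, - 2.52, - 5/7, - 1/2, - 5/12, - 1/19, 0 , 0  ,  0,1/9,  3/7,1,3,9]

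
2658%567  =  390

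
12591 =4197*3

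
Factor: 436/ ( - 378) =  - 2^1 * 3^( - 3 )*7^( - 1 ) * 109^1 = - 218/189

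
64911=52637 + 12274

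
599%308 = 291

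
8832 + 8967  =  17799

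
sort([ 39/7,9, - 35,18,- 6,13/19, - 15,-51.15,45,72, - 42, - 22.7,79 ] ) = [ - 51.15, - 42, - 35, - 22.7,-15,  -  6, 13/19 , 39/7,9,  18,45,72,79 ]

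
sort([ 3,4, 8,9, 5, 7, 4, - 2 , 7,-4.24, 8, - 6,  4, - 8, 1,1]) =[ - 8, - 6, - 4.24, - 2, 1,1,3, 4, 4,4 , 5,7, 7, 8,8,  9]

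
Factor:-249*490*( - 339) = 2^1 * 3^2*5^1 * 7^2*83^1*113^1 = 41361390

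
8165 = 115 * 71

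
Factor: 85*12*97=2^2*3^1* 5^1*17^1*97^1 = 98940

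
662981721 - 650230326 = 12751395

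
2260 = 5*452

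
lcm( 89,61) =5429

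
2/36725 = 2/36725 =0.00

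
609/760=609/760 = 0.80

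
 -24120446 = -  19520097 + -4600349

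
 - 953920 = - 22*43360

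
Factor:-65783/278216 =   -  2^( - 3) * 83^( - 1 )  *157^1 = -  157/664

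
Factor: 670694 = 2^1*335347^1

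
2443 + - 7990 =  - 5547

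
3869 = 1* 3869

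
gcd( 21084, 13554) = 1506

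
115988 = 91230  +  24758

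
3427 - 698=2729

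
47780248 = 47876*998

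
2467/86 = 2467/86 =28.69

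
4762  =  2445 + 2317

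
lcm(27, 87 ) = 783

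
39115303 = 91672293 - 52556990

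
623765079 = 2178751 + 621586328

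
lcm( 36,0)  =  0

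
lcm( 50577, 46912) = 3236928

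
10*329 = 3290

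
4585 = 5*917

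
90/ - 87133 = -1  +  87043/87133= -0.00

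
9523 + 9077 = 18600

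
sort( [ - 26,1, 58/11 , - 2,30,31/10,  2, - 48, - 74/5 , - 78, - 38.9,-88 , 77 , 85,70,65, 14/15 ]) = [-88, - 78, - 48, - 38.9, - 26, - 74/5, - 2,14/15,1, 2,31/10,  58/11,30, 65, 70,77,  85 ]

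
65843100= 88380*745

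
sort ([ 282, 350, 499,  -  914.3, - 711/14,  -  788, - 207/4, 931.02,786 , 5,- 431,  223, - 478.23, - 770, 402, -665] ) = [ - 914.3, - 788, - 770, -665,-478.23,-431, - 207/4 , - 711/14, 5,223,  282, 350 , 402,499, 786,931.02]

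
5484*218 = 1195512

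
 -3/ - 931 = 3/931  =  0.00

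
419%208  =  3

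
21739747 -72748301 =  - 51008554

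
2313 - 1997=316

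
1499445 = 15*99963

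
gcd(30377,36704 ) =37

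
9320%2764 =1028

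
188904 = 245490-56586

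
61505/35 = 1757 + 2/7 = 1757.29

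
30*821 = 24630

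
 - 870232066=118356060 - 988588126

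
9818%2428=106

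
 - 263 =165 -428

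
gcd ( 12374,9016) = 46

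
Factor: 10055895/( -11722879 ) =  - 3^1*5^1*7^( - 1 )*29^1 * 197^( - 1 )*8501^( - 1)*23117^1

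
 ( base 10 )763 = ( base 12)537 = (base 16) 2fb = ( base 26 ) 139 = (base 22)1CF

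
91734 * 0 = 0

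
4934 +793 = 5727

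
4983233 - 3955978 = 1027255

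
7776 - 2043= 5733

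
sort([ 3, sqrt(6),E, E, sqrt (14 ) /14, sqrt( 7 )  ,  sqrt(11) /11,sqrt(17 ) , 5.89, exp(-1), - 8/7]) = [-8/7, sqrt(14 ) /14, sqrt(11)/11, exp( - 1),sqrt ( 6), sqrt(7) , E,  E, 3, sqrt( 17 ), 5.89]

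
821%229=134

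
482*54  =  26028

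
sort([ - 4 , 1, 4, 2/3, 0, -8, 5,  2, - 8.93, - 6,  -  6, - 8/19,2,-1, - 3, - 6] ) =[  -  8.93 , - 8,  -  6,  -  6, -6, - 4, - 3, - 1,  -  8/19, 0, 2/3, 1,2 , 2,4,5]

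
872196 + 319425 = 1191621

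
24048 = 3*8016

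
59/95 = 59/95 =0.62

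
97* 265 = 25705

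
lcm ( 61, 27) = 1647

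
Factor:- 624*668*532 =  - 221754624 = - 2^8 * 3^1*7^1*13^1*19^1*167^1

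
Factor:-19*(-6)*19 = 2166 = 2^1*3^1*19^2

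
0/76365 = 0 = 0.00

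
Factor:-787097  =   -449^1 * 1753^1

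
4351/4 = 1087 + 3/4= 1087.75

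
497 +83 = 580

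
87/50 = 1+37/50  =  1.74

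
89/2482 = 89/2482 = 0.04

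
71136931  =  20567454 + 50569477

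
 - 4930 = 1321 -6251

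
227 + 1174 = 1401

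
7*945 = 6615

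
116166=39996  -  - 76170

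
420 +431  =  851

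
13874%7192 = 6682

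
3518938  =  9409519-5890581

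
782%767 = 15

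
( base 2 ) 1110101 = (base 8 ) 165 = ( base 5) 432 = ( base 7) 225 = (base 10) 117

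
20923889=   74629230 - 53705341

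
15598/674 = 7799/337 = 23.14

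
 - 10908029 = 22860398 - 33768427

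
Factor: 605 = 5^1*11^2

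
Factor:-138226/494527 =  - 206/737= - 2^1*11^( - 1)*67^(-1 )*103^1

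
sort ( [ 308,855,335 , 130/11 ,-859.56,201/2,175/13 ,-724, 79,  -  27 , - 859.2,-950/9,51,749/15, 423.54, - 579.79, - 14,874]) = [ - 859.56,-859.2, - 724,-579.79,-950/9,-27, - 14,  130/11,175/13,749/15,51,79,201/2, 308, 335, 423.54,855,874 ]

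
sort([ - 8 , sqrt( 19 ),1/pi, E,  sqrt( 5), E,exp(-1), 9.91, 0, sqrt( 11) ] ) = [-8,0,1/pi, exp( - 1 ), sqrt(  5), E, E, sqrt(11 ), sqrt(19),9.91]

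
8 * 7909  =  63272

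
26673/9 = 2963 + 2/3 = 2963.67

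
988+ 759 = 1747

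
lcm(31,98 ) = 3038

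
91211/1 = 91211 = 91211.00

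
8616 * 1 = 8616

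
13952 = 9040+4912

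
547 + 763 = 1310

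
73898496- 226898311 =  - 152999815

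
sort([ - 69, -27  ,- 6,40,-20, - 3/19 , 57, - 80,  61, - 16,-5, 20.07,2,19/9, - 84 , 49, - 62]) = [ - 84, - 80, - 69, - 62, - 27, -20, - 16, - 6, - 5, - 3/19,2,19/9,20.07, 40, 49,57,61] 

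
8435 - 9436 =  - 1001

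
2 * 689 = 1378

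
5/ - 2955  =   - 1 + 590/591 = -0.00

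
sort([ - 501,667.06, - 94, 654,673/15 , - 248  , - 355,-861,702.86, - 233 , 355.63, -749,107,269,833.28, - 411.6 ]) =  [ - 861, -749, - 501, - 411.6, - 355,-248, - 233, - 94 , 673/15,107,269,355.63,654, 667.06, 702.86,833.28 ] 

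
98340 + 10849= 109189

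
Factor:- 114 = -2^1*3^1*19^1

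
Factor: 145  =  5^1*29^1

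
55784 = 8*6973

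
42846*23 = 985458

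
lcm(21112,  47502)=190008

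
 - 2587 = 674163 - 676750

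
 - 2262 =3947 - 6209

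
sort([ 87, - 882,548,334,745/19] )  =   [ - 882, 745/19,87,334,548]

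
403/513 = 403/513 = 0.79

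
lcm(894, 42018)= 42018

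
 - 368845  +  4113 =-364732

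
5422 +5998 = 11420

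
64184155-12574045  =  51610110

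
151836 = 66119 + 85717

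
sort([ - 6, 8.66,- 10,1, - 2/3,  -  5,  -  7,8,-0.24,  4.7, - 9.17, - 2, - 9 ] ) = [-10,-9.17,-9,  -  7,-6, - 5, - 2 , - 2/3, - 0.24,1,  4.7, 8, 8.66]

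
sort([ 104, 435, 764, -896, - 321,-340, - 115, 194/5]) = [- 896, - 340, - 321, - 115, 194/5, 104, 435, 764]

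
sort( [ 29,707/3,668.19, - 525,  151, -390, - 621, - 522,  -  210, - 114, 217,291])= [- 621, - 525 ,-522 , - 390, - 210, - 114, 29, 151,217, 707/3,291,668.19 ]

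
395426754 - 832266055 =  - 436839301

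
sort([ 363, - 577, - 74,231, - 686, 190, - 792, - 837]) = [ - 837, - 792,- 686, -577, - 74, 190, 231, 363 ]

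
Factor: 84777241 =23^1 *223^1*16529^1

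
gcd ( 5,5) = 5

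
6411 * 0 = 0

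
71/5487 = 71/5487= 0.01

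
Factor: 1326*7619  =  10102794 =2^1*3^1*13^1*17^1* 19^1*401^1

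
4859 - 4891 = -32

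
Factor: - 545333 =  -443^1*1231^1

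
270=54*5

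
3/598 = 3/598  =  0.01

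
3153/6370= 3153/6370 = 0.49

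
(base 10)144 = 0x90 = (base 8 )220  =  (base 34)48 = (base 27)59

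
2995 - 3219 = - 224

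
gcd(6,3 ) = 3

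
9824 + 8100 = 17924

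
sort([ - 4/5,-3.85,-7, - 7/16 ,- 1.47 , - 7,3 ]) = [  -  7, - 7,-3.85, - 1.47, -4/5, - 7/16,3]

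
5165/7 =737 + 6/7 = 737.86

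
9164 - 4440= 4724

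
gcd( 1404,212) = 4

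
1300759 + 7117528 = 8418287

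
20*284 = 5680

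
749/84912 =749/84912 = 0.01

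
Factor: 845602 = 2^1*157^1* 2693^1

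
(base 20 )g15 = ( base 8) 14431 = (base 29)7ig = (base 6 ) 45425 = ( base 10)6425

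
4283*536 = 2295688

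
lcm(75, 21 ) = 525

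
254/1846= 127/923 = 0.14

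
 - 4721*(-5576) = 26324296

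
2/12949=2/12949= 0.00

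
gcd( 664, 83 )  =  83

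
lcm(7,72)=504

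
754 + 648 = 1402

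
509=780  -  271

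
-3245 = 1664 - 4909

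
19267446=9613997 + 9653449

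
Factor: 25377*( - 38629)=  - 980288133 = -3^1*11^1*769^1*38629^1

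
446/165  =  2 + 116/165 = 2.70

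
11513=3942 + 7571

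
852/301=852/301 = 2.83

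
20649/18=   6883/6 = 1147.17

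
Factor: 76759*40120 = 3079571080 =2^3*5^1*17^1*59^2*1301^1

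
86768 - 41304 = 45464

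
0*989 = 0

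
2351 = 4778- 2427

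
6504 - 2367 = 4137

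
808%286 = 236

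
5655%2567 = 521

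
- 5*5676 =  - 28380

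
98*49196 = 4821208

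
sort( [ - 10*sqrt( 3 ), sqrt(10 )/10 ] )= [ - 10* sqrt(3), sqrt( 10) /10 ]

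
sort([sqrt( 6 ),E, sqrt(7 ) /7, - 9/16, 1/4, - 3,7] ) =[ - 3, - 9/16, 1/4,sqrt ( 7 ) /7,sqrt (6),E, 7]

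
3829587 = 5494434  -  1664847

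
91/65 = 1+ 2/5= 1.40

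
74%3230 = 74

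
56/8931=56/8931 = 0.01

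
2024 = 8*253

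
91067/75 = 91067/75 = 1214.23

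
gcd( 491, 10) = 1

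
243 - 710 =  - 467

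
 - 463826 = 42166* (-11)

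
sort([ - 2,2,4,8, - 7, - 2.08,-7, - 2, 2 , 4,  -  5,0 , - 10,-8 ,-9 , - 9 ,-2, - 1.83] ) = [ - 10 , - 9,-9, - 8,-7, - 7,- 5,-2.08, - 2, - 2, - 2,  -  1.83 , 0, 2,2, 4,4, 8]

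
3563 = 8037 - 4474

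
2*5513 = 11026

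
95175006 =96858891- 1683885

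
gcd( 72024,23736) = 24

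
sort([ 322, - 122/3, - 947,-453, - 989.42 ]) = [ - 989.42, -947, - 453, - 122/3, 322]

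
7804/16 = 1951/4  =  487.75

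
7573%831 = 94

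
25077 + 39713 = 64790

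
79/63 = 79/63 = 1.25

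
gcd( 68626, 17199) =1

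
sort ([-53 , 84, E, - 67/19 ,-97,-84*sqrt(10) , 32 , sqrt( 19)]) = [ -84*sqrt( 10 ), - 97, -53, - 67/19, E, sqrt(19),32,84 ]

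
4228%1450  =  1328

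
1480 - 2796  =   - 1316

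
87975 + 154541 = 242516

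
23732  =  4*5933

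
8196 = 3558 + 4638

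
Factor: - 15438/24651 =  - 2^1*3^( - 2)*11^ (- 1)*31^1 =- 62/99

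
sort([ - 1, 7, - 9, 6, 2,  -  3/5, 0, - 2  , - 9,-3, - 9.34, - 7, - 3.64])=[ - 9.34, - 9, - 9, - 7, - 3.64, - 3 , - 2, - 1, - 3/5, 0,2, 6, 7]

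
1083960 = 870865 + 213095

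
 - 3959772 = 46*(-86082) 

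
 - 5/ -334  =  5/334 = 0.01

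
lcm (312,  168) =2184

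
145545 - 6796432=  - 6650887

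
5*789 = 3945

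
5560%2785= 2775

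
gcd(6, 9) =3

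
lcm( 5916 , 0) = 0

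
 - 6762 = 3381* ( - 2) 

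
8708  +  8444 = 17152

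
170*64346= 10938820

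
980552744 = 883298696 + 97254048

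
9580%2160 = 940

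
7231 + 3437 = 10668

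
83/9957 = 83/9957 = 0.01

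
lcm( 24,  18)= 72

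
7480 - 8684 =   -  1204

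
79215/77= 1028 + 59/77 = 1028.77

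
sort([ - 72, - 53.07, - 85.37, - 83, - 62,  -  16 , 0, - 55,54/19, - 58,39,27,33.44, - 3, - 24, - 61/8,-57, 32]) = [ - 85.37,  -  83,-72, - 62, - 58, - 57, - 55, - 53.07,-24,-16, - 61/8, - 3 , 0, 54/19, 27,  32,33.44, 39]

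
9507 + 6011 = 15518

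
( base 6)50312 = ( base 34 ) 5O0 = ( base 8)14704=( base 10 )6596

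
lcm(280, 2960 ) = 20720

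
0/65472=0= 0.00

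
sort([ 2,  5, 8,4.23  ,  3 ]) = [ 2 , 3, 4.23,5,8]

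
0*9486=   0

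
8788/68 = 129 + 4/17 = 129.24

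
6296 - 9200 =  - 2904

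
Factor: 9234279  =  3^2*1026031^1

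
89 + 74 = 163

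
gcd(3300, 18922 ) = 2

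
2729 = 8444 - 5715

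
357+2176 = 2533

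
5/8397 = 5/8397 = 0.00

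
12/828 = 1/69 = 0.01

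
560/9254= 40/661 = 0.06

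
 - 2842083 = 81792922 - 84635005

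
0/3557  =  0=0.00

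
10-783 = - 773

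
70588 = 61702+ 8886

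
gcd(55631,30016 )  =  1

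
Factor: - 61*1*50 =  - 3050 = -2^1*5^2 * 61^1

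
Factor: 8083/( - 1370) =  - 2^ ( - 1 )*5^( - 1) * 59^1= - 59/10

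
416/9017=416/9017   =  0.05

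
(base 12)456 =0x282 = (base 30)LC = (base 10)642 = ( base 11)534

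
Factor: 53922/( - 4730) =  - 57/5 = -  3^1*5^(- 1)*19^1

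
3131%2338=793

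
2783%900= 83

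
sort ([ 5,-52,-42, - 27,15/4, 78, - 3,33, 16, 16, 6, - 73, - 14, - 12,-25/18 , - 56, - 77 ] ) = [ - 77, - 73, - 56, - 52, -42,-27, - 14, - 12, - 3, - 25/18, 15/4, 5, 6, 16,  16 , 33, 78 ] 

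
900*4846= 4361400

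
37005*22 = 814110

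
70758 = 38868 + 31890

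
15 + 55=70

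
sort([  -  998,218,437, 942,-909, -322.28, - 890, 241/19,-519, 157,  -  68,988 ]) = [  -  998,  -  909, - 890, - 519, - 322.28,-68, 241/19, 157, 218,  437, 942, 988 ]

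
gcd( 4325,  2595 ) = 865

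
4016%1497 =1022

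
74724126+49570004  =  124294130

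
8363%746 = 157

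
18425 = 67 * 275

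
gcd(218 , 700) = 2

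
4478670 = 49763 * 90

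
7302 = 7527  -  225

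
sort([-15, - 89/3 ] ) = [ -89/3,-15 ]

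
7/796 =7/796 = 0.01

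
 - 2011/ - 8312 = 2011/8312  =  0.24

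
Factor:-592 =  - 2^4*37^1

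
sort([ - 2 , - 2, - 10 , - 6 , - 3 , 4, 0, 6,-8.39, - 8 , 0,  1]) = [ - 10,-8.39,  -  8, - 6 , - 3, - 2, - 2,0,0 , 1,4,6 ]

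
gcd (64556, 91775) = 1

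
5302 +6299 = 11601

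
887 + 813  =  1700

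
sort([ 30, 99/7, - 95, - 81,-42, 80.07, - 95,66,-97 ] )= [ - 97,-95 ,-95, - 81,-42 , 99/7,30, 66, 80.07]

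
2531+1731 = 4262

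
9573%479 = 472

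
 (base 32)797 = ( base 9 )11212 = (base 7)30521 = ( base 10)7463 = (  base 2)1110100100111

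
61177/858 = 71 +259/858 = 71.30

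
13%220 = 13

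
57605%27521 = 2563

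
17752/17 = 1044 + 4/17 = 1044.24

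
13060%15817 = 13060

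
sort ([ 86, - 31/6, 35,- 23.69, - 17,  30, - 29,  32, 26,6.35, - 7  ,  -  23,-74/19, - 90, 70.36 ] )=[  -  90 , - 29, - 23.69, - 23, - 17, - 7,-31/6, - 74/19, 6.35,26, 30, 32,  35 , 70.36, 86] 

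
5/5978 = 5/5978= 0.00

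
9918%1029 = 657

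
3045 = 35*87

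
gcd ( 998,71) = 1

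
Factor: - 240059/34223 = - 7^( - 1) * 4889^( - 1)*240059^1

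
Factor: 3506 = 2^1*1753^1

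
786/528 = 131/88 = 1.49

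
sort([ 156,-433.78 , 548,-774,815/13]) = [ - 774, - 433.78,815/13,156,  548] 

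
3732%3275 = 457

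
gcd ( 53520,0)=53520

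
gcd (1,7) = 1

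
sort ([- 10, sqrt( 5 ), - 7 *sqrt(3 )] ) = [ - 7*sqrt( 3 ), - 10 , sqrt( 5) ] 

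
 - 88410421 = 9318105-97728526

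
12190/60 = 1219/6 = 203.17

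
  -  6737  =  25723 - 32460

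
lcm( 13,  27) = 351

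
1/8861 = 1/8861 = 0.00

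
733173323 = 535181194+197992129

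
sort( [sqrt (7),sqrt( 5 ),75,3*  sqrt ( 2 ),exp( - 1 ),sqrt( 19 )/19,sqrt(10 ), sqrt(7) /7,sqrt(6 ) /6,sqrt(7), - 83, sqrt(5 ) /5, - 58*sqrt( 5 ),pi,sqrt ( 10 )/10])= [ - 58*sqrt( 5), - 83, sqrt( 19)/19,sqrt(10)/10, exp( - 1 ),sqrt( 7 ) /7,sqrt( 6)/6,sqrt( 5)/5,sqrt (5),sqrt(7 ),sqrt(7 ),pi  ,  sqrt( 10 ),3 * sqrt( 2 ), 75 ]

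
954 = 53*18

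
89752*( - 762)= - 68391024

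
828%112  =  44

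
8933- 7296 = 1637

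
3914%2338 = 1576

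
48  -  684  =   - 636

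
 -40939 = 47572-88511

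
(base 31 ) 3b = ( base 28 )3k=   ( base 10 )104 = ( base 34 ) 32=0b1101000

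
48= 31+17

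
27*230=6210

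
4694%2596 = 2098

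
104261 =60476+43785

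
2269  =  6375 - 4106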